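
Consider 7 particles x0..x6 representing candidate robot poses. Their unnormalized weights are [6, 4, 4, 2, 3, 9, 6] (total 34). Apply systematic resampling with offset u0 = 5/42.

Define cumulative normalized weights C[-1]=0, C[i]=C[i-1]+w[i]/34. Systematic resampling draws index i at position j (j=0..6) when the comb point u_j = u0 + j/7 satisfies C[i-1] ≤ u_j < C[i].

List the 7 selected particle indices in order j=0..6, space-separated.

C = [3/17, 5/17, 7/17, 8/17, 19/34, 14/17, 1]
j=0: u_0=5/42 ∈ [0, 3/17) → index 0
j=1: u_1=11/42 ∈ [3/17, 5/17) → index 1
j=2: u_2=17/42 ∈ [5/17, 7/17) → index 2
j=3: u_3=23/42 ∈ [8/17, 19/34) → index 4
j=4: u_4=29/42 ∈ [19/34, 14/17) → index 5
j=5: u_5=5/6 ∈ [14/17, 1) → index 6
j=6: u_6=41/42 ∈ [14/17, 1) → index 6

0 1 2 4 5 6 6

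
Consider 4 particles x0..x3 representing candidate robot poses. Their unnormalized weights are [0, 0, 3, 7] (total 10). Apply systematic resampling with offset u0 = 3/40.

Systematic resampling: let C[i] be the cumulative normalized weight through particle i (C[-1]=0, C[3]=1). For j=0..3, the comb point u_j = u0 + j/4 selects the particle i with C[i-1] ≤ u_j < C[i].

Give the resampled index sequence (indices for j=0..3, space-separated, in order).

2 3 3 3

C = [0, 0, 3/10, 1]
j=0: u_0=3/40 ∈ [0, 3/10) → index 2
j=1: u_1=13/40 ∈ [3/10, 1) → index 3
j=2: u_2=23/40 ∈ [3/10, 1) → index 3
j=3: u_3=33/40 ∈ [3/10, 1) → index 3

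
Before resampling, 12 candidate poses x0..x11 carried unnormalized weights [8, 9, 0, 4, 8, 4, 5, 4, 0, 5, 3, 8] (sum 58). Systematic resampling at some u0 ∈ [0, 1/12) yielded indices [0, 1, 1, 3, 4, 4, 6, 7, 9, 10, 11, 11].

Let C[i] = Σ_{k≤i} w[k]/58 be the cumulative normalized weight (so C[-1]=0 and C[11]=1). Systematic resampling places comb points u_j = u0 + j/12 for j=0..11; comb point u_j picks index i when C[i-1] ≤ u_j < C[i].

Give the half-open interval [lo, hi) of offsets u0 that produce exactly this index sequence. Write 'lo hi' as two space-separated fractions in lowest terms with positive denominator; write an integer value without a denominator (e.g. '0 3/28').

25/348 1/12

C = [4/29, 17/58, 17/58, 21/58, 1/2, 33/58, 19/29, 21/29, 21/29, 47/58, 25/29, 1]
j=0 picked index 0: u0 ∈ [0, 4/29)
j=1 picked index 1: u0 ∈ [19/348, 73/348)
j=2 picked index 1: u0 ∈ [-5/174, 11/87)
j=3 picked index 3: u0 ∈ [5/116, 13/116)
j=4 picked index 4: u0 ∈ [5/174, 1/6)
j=5 picked index 4: u0 ∈ [-19/348, 1/12)
j=6 picked index 6: u0 ∈ [2/29, 9/58)
j=7 picked index 7: u0 ∈ [25/348, 49/348)
j=8 picked index 9: u0 ∈ [5/87, 25/174)
j=9 picked index 10: u0 ∈ [7/116, 13/116)
j=10 picked index 11: u0 ∈ [5/174, 1/6)
j=11 picked index 11: u0 ∈ [-19/348, 1/12)
intersection: [25/348, 1/12)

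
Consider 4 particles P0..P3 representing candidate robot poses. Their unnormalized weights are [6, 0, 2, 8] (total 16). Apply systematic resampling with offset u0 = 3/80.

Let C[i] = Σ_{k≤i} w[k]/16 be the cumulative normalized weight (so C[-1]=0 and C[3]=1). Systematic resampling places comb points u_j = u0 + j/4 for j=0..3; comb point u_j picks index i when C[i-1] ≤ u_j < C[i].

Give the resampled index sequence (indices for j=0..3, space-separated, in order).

0 0 3 3

C = [3/8, 3/8, 1/2, 1]
j=0: u_0=3/80 ∈ [0, 3/8) → index 0
j=1: u_1=23/80 ∈ [0, 3/8) → index 0
j=2: u_2=43/80 ∈ [1/2, 1) → index 3
j=3: u_3=63/80 ∈ [1/2, 1) → index 3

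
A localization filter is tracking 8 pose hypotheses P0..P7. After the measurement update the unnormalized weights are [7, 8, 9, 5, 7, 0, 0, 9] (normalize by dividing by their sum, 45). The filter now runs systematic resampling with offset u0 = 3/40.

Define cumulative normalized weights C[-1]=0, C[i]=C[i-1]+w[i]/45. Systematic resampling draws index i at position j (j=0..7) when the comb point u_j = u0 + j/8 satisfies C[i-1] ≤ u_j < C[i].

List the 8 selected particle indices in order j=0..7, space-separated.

C = [7/45, 1/3, 8/15, 29/45, 4/5, 4/5, 4/5, 1]
j=0: u_0=3/40 ∈ [0, 7/45) → index 0
j=1: u_1=1/5 ∈ [7/45, 1/3) → index 1
j=2: u_2=13/40 ∈ [7/45, 1/3) → index 1
j=3: u_3=9/20 ∈ [1/3, 8/15) → index 2
j=4: u_4=23/40 ∈ [8/15, 29/45) → index 3
j=5: u_5=7/10 ∈ [29/45, 4/5) → index 4
j=6: u_6=33/40 ∈ [4/5, 1) → index 7
j=7: u_7=19/20 ∈ [4/5, 1) → index 7

0 1 1 2 3 4 7 7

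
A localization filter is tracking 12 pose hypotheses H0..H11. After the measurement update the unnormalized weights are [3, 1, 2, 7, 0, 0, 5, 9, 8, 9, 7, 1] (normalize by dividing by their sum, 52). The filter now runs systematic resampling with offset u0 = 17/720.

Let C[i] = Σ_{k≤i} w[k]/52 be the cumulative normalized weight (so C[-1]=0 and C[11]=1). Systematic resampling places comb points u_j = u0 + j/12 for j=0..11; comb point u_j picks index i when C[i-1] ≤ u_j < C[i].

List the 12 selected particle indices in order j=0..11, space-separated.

C = [3/52, 1/13, 3/26, 1/4, 1/4, 1/4, 9/26, 27/52, 35/52, 11/13, 51/52, 1]
j=0: u_0=17/720 ∈ [0, 3/52) → index 0
j=1: u_1=77/720 ∈ [1/13, 3/26) → index 2
j=2: u_2=137/720 ∈ [3/26, 1/4) → index 3
j=3: u_3=197/720 ∈ [1/4, 9/26) → index 6
j=4: u_4=257/720 ∈ [9/26, 27/52) → index 7
j=5: u_5=317/720 ∈ [9/26, 27/52) → index 7
j=6: u_6=377/720 ∈ [27/52, 35/52) → index 8
j=7: u_7=437/720 ∈ [27/52, 35/52) → index 8
j=8: u_8=497/720 ∈ [35/52, 11/13) → index 9
j=9: u_9=557/720 ∈ [35/52, 11/13) → index 9
j=10: u_10=617/720 ∈ [11/13, 51/52) → index 10
j=11: u_11=677/720 ∈ [11/13, 51/52) → index 10

0 2 3 6 7 7 8 8 9 9 10 10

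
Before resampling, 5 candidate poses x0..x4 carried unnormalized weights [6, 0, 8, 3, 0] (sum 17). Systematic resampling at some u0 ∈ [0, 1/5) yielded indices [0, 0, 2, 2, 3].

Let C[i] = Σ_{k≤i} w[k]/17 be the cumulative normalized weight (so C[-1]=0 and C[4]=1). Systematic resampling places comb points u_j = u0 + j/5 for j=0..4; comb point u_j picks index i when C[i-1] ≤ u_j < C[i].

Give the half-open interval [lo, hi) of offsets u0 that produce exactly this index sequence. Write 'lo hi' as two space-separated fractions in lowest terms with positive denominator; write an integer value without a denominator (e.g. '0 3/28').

2/85 13/85

C = [6/17, 6/17, 14/17, 1, 1]
j=0 picked index 0: u0 ∈ [0, 6/17)
j=1 picked index 0: u0 ∈ [-1/5, 13/85)
j=2 picked index 2: u0 ∈ [-4/85, 36/85)
j=3 picked index 2: u0 ∈ [-21/85, 19/85)
j=4 picked index 3: u0 ∈ [2/85, 1/5)
intersection: [2/85, 13/85)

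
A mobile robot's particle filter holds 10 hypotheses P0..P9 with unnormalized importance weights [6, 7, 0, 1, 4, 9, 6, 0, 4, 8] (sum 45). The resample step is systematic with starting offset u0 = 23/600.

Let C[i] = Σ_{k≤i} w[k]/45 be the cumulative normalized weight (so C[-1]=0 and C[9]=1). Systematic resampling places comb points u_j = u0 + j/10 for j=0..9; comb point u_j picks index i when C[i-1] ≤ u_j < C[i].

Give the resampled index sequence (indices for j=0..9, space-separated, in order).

C = [2/15, 13/45, 13/45, 14/45, 2/5, 3/5, 11/15, 11/15, 37/45, 1]
j=0: u_0=23/600 ∈ [0, 2/15) → index 0
j=1: u_1=83/600 ∈ [2/15, 13/45) → index 1
j=2: u_2=143/600 ∈ [2/15, 13/45) → index 1
j=3: u_3=203/600 ∈ [14/45, 2/5) → index 4
j=4: u_4=263/600 ∈ [2/5, 3/5) → index 5
j=5: u_5=323/600 ∈ [2/5, 3/5) → index 5
j=6: u_6=383/600 ∈ [3/5, 11/15) → index 6
j=7: u_7=443/600 ∈ [11/15, 37/45) → index 8
j=8: u_8=503/600 ∈ [37/45, 1) → index 9
j=9: u_9=563/600 ∈ [37/45, 1) → index 9

0 1 1 4 5 5 6 8 9 9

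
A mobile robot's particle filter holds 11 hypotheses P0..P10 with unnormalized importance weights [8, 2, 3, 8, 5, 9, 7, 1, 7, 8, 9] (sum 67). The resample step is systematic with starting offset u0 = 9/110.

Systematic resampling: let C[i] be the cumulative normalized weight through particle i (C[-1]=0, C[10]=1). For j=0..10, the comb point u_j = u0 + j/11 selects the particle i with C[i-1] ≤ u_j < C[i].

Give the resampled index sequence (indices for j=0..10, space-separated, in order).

0 2 3 4 5 6 7 8 9 10 10

C = [8/67, 10/67, 13/67, 21/67, 26/67, 35/67, 42/67, 43/67, 50/67, 58/67, 1]
j=0: u_0=9/110 ∈ [0, 8/67) → index 0
j=1: u_1=19/110 ∈ [10/67, 13/67) → index 2
j=2: u_2=29/110 ∈ [13/67, 21/67) → index 3
j=3: u_3=39/110 ∈ [21/67, 26/67) → index 4
j=4: u_4=49/110 ∈ [26/67, 35/67) → index 5
j=5: u_5=59/110 ∈ [35/67, 42/67) → index 6
j=6: u_6=69/110 ∈ [42/67, 43/67) → index 7
j=7: u_7=79/110 ∈ [43/67, 50/67) → index 8
j=8: u_8=89/110 ∈ [50/67, 58/67) → index 9
j=9: u_9=9/10 ∈ [58/67, 1) → index 10
j=10: u_10=109/110 ∈ [58/67, 1) → index 10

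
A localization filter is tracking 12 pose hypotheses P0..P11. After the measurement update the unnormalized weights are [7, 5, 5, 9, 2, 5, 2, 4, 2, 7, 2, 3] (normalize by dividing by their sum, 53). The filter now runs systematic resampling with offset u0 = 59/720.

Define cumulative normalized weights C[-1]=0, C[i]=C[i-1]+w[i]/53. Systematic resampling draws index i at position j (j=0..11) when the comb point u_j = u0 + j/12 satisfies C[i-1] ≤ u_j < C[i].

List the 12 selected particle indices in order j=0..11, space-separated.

0 1 2 3 3 4 5 7 8 9 10 11

C = [7/53, 12/53, 17/53, 26/53, 28/53, 33/53, 35/53, 39/53, 41/53, 48/53, 50/53, 1]
j=0: u_0=59/720 ∈ [0, 7/53) → index 0
j=1: u_1=119/720 ∈ [7/53, 12/53) → index 1
j=2: u_2=179/720 ∈ [12/53, 17/53) → index 2
j=3: u_3=239/720 ∈ [17/53, 26/53) → index 3
j=4: u_4=299/720 ∈ [17/53, 26/53) → index 3
j=5: u_5=359/720 ∈ [26/53, 28/53) → index 4
j=6: u_6=419/720 ∈ [28/53, 33/53) → index 5
j=7: u_7=479/720 ∈ [35/53, 39/53) → index 7
j=8: u_8=539/720 ∈ [39/53, 41/53) → index 8
j=9: u_9=599/720 ∈ [41/53, 48/53) → index 9
j=10: u_10=659/720 ∈ [48/53, 50/53) → index 10
j=11: u_11=719/720 ∈ [50/53, 1) → index 11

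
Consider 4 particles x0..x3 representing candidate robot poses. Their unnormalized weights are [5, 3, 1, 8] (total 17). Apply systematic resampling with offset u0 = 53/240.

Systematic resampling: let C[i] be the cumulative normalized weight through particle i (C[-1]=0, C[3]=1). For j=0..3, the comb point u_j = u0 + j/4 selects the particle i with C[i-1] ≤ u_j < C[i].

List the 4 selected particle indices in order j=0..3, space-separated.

0 2 3 3

C = [5/17, 8/17, 9/17, 1]
j=0: u_0=53/240 ∈ [0, 5/17) → index 0
j=1: u_1=113/240 ∈ [8/17, 9/17) → index 2
j=2: u_2=173/240 ∈ [9/17, 1) → index 3
j=3: u_3=233/240 ∈ [9/17, 1) → index 3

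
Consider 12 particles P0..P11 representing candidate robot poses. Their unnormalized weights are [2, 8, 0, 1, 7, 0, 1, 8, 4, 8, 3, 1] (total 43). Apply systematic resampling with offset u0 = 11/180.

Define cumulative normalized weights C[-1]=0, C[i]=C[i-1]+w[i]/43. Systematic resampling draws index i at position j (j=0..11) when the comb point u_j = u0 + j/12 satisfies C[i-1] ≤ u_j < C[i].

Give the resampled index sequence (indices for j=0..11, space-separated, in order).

1 1 1 4 4 7 7 8 9 9 9 11

C = [2/43, 10/43, 10/43, 11/43, 18/43, 18/43, 19/43, 27/43, 31/43, 39/43, 42/43, 1]
j=0: u_0=11/180 ∈ [2/43, 10/43) → index 1
j=1: u_1=13/90 ∈ [2/43, 10/43) → index 1
j=2: u_2=41/180 ∈ [2/43, 10/43) → index 1
j=3: u_3=14/45 ∈ [11/43, 18/43) → index 4
j=4: u_4=71/180 ∈ [11/43, 18/43) → index 4
j=5: u_5=43/90 ∈ [19/43, 27/43) → index 7
j=6: u_6=101/180 ∈ [19/43, 27/43) → index 7
j=7: u_7=29/45 ∈ [27/43, 31/43) → index 8
j=8: u_8=131/180 ∈ [31/43, 39/43) → index 9
j=9: u_9=73/90 ∈ [31/43, 39/43) → index 9
j=10: u_10=161/180 ∈ [31/43, 39/43) → index 9
j=11: u_11=44/45 ∈ [42/43, 1) → index 11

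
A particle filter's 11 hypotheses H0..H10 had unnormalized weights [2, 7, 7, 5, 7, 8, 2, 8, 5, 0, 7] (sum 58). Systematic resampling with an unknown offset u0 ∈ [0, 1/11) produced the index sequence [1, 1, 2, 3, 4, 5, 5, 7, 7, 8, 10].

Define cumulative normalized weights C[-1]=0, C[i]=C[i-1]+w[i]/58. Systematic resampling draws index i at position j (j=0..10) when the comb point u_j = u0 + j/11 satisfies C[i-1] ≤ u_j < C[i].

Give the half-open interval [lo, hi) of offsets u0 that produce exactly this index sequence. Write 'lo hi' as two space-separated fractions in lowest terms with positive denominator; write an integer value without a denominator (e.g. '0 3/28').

1/29 39/638

C = [1/29, 9/58, 8/29, 21/58, 14/29, 18/29, 19/29, 23/29, 51/58, 51/58, 1]
j=0 picked index 1: u0 ∈ [1/29, 9/58)
j=1 picked index 1: u0 ∈ [-18/319, 41/638)
j=2 picked index 2: u0 ∈ [-17/638, 30/319)
j=3 picked index 3: u0 ∈ [1/319, 57/638)
j=4 picked index 4: u0 ∈ [-1/638, 38/319)
j=5 picked index 5: u0 ∈ [9/319, 53/319)
j=6 picked index 5: u0 ∈ [-20/319, 24/319)
j=7 picked index 7: u0 ∈ [6/319, 50/319)
j=8 picked index 7: u0 ∈ [-23/319, 21/319)
j=9 picked index 8: u0 ∈ [-8/319, 39/638)
j=10 picked index 10: u0 ∈ [-19/638, 1/11)
intersection: [1/29, 39/638)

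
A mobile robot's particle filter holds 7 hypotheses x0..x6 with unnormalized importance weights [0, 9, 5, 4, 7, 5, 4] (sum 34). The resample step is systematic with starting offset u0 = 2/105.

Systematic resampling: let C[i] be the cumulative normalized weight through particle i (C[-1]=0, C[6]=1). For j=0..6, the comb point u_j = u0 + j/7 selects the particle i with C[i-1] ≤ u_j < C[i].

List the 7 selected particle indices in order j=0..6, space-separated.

1 1 2 3 4 4 5

C = [0, 9/34, 7/17, 9/17, 25/34, 15/17, 1]
j=0: u_0=2/105 ∈ [0, 9/34) → index 1
j=1: u_1=17/105 ∈ [0, 9/34) → index 1
j=2: u_2=32/105 ∈ [9/34, 7/17) → index 2
j=3: u_3=47/105 ∈ [7/17, 9/17) → index 3
j=4: u_4=62/105 ∈ [9/17, 25/34) → index 4
j=5: u_5=11/15 ∈ [9/17, 25/34) → index 4
j=6: u_6=92/105 ∈ [25/34, 15/17) → index 5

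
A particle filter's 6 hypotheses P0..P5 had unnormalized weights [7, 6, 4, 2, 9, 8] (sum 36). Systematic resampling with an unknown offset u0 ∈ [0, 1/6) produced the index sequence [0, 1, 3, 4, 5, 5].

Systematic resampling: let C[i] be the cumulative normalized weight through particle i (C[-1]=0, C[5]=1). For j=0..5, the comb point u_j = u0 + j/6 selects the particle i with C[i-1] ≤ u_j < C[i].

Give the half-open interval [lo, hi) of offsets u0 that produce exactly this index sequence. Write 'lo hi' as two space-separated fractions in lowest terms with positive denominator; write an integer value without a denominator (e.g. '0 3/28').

5/36 1/6

C = [7/36, 13/36, 17/36, 19/36, 7/9, 1]
j=0 picked index 0: u0 ∈ [0, 7/36)
j=1 picked index 1: u0 ∈ [1/36, 7/36)
j=2 picked index 3: u0 ∈ [5/36, 7/36)
j=3 picked index 4: u0 ∈ [1/36, 5/18)
j=4 picked index 5: u0 ∈ [1/9, 1/3)
j=5 picked index 5: u0 ∈ [-1/18, 1/6)
intersection: [5/36, 1/6)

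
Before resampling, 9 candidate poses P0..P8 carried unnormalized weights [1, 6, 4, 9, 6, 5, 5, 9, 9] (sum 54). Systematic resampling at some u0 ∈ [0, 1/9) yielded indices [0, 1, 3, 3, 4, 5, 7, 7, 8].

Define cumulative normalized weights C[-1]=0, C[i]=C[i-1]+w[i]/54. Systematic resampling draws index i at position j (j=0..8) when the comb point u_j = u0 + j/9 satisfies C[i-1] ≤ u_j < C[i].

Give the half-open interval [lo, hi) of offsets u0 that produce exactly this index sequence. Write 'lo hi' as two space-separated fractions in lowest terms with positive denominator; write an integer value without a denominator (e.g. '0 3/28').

C = [1/54, 7/54, 11/54, 10/27, 13/27, 31/54, 2/3, 5/6, 1]
j=0 picked index 0: u0 ∈ [0, 1/54)
j=1 picked index 1: u0 ∈ [-5/54, 1/54)
j=2 picked index 3: u0 ∈ [-1/54, 4/27)
j=3 picked index 3: u0 ∈ [-7/54, 1/27)
j=4 picked index 4: u0 ∈ [-2/27, 1/27)
j=5 picked index 5: u0 ∈ [-2/27, 1/54)
j=6 picked index 7: u0 ∈ [0, 1/6)
j=7 picked index 7: u0 ∈ [-1/9, 1/18)
j=8 picked index 8: u0 ∈ [-1/18, 1/9)
intersection: [0, 1/54)

0 1/54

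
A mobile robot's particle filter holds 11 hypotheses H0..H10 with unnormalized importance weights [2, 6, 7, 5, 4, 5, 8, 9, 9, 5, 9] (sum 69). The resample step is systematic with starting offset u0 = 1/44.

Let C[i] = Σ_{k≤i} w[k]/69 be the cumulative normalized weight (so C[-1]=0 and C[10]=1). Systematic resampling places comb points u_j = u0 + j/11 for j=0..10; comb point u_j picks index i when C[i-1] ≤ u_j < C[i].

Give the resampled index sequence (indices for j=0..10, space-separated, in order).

0 1 2 4 5 6 7 7 8 9 10

C = [2/69, 8/69, 5/23, 20/69, 8/23, 29/69, 37/69, 2/3, 55/69, 20/23, 1]
j=0: u_0=1/44 ∈ [0, 2/69) → index 0
j=1: u_1=5/44 ∈ [2/69, 8/69) → index 1
j=2: u_2=9/44 ∈ [8/69, 5/23) → index 2
j=3: u_3=13/44 ∈ [20/69, 8/23) → index 4
j=4: u_4=17/44 ∈ [8/23, 29/69) → index 5
j=5: u_5=21/44 ∈ [29/69, 37/69) → index 6
j=6: u_6=25/44 ∈ [37/69, 2/3) → index 7
j=7: u_7=29/44 ∈ [37/69, 2/3) → index 7
j=8: u_8=3/4 ∈ [2/3, 55/69) → index 8
j=9: u_9=37/44 ∈ [55/69, 20/23) → index 9
j=10: u_10=41/44 ∈ [20/23, 1) → index 10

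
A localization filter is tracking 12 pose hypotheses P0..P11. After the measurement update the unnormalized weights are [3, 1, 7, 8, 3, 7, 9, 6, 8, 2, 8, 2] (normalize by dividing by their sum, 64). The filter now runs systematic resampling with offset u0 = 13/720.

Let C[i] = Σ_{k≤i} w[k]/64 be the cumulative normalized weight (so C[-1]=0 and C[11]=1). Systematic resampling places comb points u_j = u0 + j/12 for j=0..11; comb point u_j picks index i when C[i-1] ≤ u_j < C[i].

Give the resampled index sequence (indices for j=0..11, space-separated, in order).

C = [3/64, 1/16, 11/64, 19/64, 11/32, 29/64, 19/32, 11/16, 13/16, 27/32, 31/32, 1]
j=0: u_0=13/720 ∈ [0, 3/64) → index 0
j=1: u_1=73/720 ∈ [1/16, 11/64) → index 2
j=2: u_2=133/720 ∈ [11/64, 19/64) → index 3
j=3: u_3=193/720 ∈ [11/64, 19/64) → index 3
j=4: u_4=253/720 ∈ [11/32, 29/64) → index 5
j=5: u_5=313/720 ∈ [11/32, 29/64) → index 5
j=6: u_6=373/720 ∈ [29/64, 19/32) → index 6
j=7: u_7=433/720 ∈ [19/32, 11/16) → index 7
j=8: u_8=493/720 ∈ [19/32, 11/16) → index 7
j=9: u_9=553/720 ∈ [11/16, 13/16) → index 8
j=10: u_10=613/720 ∈ [27/32, 31/32) → index 10
j=11: u_11=673/720 ∈ [27/32, 31/32) → index 10

0 2 3 3 5 5 6 7 7 8 10 10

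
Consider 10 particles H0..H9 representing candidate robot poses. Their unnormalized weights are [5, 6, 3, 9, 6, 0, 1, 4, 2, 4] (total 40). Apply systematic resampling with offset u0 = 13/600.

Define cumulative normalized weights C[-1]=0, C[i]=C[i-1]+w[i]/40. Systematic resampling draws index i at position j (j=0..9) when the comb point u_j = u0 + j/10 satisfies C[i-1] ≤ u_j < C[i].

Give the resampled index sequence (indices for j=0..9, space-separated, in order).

0 0 1 2 3 3 4 4 7 9

C = [1/8, 11/40, 7/20, 23/40, 29/40, 29/40, 3/4, 17/20, 9/10, 1]
j=0: u_0=13/600 ∈ [0, 1/8) → index 0
j=1: u_1=73/600 ∈ [0, 1/8) → index 0
j=2: u_2=133/600 ∈ [1/8, 11/40) → index 1
j=3: u_3=193/600 ∈ [11/40, 7/20) → index 2
j=4: u_4=253/600 ∈ [7/20, 23/40) → index 3
j=5: u_5=313/600 ∈ [7/20, 23/40) → index 3
j=6: u_6=373/600 ∈ [23/40, 29/40) → index 4
j=7: u_7=433/600 ∈ [23/40, 29/40) → index 4
j=8: u_8=493/600 ∈ [3/4, 17/20) → index 7
j=9: u_9=553/600 ∈ [9/10, 1) → index 9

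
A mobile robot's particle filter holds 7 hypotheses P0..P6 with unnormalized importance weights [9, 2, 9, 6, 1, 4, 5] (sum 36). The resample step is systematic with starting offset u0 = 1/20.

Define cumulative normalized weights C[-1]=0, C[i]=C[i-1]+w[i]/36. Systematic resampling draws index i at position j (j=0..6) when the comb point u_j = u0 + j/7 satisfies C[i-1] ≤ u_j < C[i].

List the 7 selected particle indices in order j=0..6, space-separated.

0 0 2 2 3 5 6

C = [1/4, 11/36, 5/9, 13/18, 3/4, 31/36, 1]
j=0: u_0=1/20 ∈ [0, 1/4) → index 0
j=1: u_1=27/140 ∈ [0, 1/4) → index 0
j=2: u_2=47/140 ∈ [11/36, 5/9) → index 2
j=3: u_3=67/140 ∈ [11/36, 5/9) → index 2
j=4: u_4=87/140 ∈ [5/9, 13/18) → index 3
j=5: u_5=107/140 ∈ [3/4, 31/36) → index 5
j=6: u_6=127/140 ∈ [31/36, 1) → index 6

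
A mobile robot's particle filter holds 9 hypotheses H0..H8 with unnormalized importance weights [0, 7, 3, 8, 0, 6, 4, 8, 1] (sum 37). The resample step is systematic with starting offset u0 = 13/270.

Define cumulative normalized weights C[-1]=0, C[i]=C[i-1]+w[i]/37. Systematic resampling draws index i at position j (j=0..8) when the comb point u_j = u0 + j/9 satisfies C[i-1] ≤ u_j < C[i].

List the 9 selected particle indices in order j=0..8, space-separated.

C = [0, 7/37, 10/37, 18/37, 18/37, 24/37, 28/37, 36/37, 1]
j=0: u_0=13/270 ∈ [0, 7/37) → index 1
j=1: u_1=43/270 ∈ [0, 7/37) → index 1
j=2: u_2=73/270 ∈ [10/37, 18/37) → index 3
j=3: u_3=103/270 ∈ [10/37, 18/37) → index 3
j=4: u_4=133/270 ∈ [18/37, 24/37) → index 5
j=5: u_5=163/270 ∈ [18/37, 24/37) → index 5
j=6: u_6=193/270 ∈ [24/37, 28/37) → index 6
j=7: u_7=223/270 ∈ [28/37, 36/37) → index 7
j=8: u_8=253/270 ∈ [28/37, 36/37) → index 7

1 1 3 3 5 5 6 7 7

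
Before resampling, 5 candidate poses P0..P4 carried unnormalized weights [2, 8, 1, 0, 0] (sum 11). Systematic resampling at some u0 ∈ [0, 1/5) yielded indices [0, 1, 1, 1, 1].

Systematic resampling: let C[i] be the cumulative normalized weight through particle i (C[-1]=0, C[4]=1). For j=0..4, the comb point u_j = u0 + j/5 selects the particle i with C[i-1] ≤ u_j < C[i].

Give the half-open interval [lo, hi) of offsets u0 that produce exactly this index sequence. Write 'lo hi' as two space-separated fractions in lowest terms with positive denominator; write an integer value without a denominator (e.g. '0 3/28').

0 6/55

C = [2/11, 10/11, 1, 1, 1]
j=0 picked index 0: u0 ∈ [0, 2/11)
j=1 picked index 1: u0 ∈ [-1/55, 39/55)
j=2 picked index 1: u0 ∈ [-12/55, 28/55)
j=3 picked index 1: u0 ∈ [-23/55, 17/55)
j=4 picked index 1: u0 ∈ [-34/55, 6/55)
intersection: [0, 6/55)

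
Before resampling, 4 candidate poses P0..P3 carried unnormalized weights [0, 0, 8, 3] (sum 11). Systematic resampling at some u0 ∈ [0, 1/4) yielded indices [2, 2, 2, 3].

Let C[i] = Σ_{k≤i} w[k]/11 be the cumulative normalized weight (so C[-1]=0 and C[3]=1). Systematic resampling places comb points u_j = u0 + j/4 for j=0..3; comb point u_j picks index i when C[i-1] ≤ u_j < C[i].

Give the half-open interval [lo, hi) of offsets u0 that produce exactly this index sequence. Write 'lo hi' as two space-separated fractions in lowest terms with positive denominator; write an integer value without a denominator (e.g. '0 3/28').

0 5/22

C = [0, 0, 8/11, 1]
j=0 picked index 2: u0 ∈ [0, 8/11)
j=1 picked index 2: u0 ∈ [-1/4, 21/44)
j=2 picked index 2: u0 ∈ [-1/2, 5/22)
j=3 picked index 3: u0 ∈ [-1/44, 1/4)
intersection: [0, 5/22)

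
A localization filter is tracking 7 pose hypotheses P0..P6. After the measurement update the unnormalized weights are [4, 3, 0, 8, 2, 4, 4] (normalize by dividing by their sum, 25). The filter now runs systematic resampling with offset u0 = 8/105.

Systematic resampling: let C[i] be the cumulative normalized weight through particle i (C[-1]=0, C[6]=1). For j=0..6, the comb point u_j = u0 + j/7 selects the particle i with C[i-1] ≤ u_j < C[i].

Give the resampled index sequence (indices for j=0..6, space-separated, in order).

C = [4/25, 7/25, 7/25, 3/5, 17/25, 21/25, 1]
j=0: u_0=8/105 ∈ [0, 4/25) → index 0
j=1: u_1=23/105 ∈ [4/25, 7/25) → index 1
j=2: u_2=38/105 ∈ [7/25, 3/5) → index 3
j=3: u_3=53/105 ∈ [7/25, 3/5) → index 3
j=4: u_4=68/105 ∈ [3/5, 17/25) → index 4
j=5: u_5=83/105 ∈ [17/25, 21/25) → index 5
j=6: u_6=14/15 ∈ [21/25, 1) → index 6

0 1 3 3 4 5 6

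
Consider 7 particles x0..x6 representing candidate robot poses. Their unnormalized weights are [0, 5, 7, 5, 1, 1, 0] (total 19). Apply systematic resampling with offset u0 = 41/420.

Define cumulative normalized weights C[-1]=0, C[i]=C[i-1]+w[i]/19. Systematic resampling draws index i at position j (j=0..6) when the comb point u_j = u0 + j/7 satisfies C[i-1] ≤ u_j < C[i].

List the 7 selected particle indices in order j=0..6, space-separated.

1 1 2 2 3 3 5

C = [0, 5/19, 12/19, 17/19, 18/19, 1, 1]
j=0: u_0=41/420 ∈ [0, 5/19) → index 1
j=1: u_1=101/420 ∈ [0, 5/19) → index 1
j=2: u_2=23/60 ∈ [5/19, 12/19) → index 2
j=3: u_3=221/420 ∈ [5/19, 12/19) → index 2
j=4: u_4=281/420 ∈ [12/19, 17/19) → index 3
j=5: u_5=341/420 ∈ [12/19, 17/19) → index 3
j=6: u_6=401/420 ∈ [18/19, 1) → index 5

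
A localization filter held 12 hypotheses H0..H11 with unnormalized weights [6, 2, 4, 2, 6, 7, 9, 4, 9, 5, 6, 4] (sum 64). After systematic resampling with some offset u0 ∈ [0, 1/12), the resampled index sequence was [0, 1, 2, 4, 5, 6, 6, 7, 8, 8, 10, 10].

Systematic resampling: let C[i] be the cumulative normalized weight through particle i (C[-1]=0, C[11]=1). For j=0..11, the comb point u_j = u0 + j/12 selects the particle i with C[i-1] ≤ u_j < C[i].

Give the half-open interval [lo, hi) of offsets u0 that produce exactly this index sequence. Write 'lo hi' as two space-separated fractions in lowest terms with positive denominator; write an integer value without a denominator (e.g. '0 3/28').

C = [3/32, 1/8, 3/16, 7/32, 5/16, 27/64, 9/16, 5/8, 49/64, 27/32, 15/16, 1]
j=0 picked index 0: u0 ∈ [0, 3/32)
j=1 picked index 1: u0 ∈ [1/96, 1/24)
j=2 picked index 2: u0 ∈ [-1/24, 1/48)
j=3 picked index 4: u0 ∈ [-1/32, 1/16)
j=4 picked index 5: u0 ∈ [-1/48, 17/192)
j=5 picked index 6: u0 ∈ [1/192, 7/48)
j=6 picked index 6: u0 ∈ [-5/64, 1/16)
j=7 picked index 7: u0 ∈ [-1/48, 1/24)
j=8 picked index 8: u0 ∈ [-1/24, 19/192)
j=9 picked index 8: u0 ∈ [-1/8, 1/64)
j=10 picked index 10: u0 ∈ [1/96, 5/48)
j=11 picked index 10: u0 ∈ [-7/96, 1/48)
intersection: [1/96, 1/64)

1/96 1/64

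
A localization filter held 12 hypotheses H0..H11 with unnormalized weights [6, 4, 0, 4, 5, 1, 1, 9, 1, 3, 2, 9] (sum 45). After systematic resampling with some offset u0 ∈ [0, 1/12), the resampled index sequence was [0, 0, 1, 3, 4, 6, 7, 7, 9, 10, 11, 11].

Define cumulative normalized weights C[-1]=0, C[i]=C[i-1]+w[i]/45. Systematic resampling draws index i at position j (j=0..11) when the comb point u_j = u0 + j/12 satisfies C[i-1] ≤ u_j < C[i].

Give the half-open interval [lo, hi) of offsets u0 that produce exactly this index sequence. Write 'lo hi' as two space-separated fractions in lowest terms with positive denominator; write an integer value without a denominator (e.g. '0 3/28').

1/36 1/20

C = [2/15, 2/9, 2/9, 14/45, 19/45, 4/9, 7/15, 2/3, 31/45, 34/45, 4/5, 1]
j=0 picked index 0: u0 ∈ [0, 2/15)
j=1 picked index 0: u0 ∈ [-1/12, 1/20)
j=2 picked index 1: u0 ∈ [-1/30, 1/18)
j=3 picked index 3: u0 ∈ [-1/36, 11/180)
j=4 picked index 4: u0 ∈ [-1/45, 4/45)
j=5 picked index 6: u0 ∈ [1/36, 1/20)
j=6 picked index 7: u0 ∈ [-1/30, 1/6)
j=7 picked index 7: u0 ∈ [-7/60, 1/12)
j=8 picked index 9: u0 ∈ [1/45, 4/45)
j=9 picked index 10: u0 ∈ [1/180, 1/20)
j=10 picked index 11: u0 ∈ [-1/30, 1/6)
j=11 picked index 11: u0 ∈ [-7/60, 1/12)
intersection: [1/36, 1/20)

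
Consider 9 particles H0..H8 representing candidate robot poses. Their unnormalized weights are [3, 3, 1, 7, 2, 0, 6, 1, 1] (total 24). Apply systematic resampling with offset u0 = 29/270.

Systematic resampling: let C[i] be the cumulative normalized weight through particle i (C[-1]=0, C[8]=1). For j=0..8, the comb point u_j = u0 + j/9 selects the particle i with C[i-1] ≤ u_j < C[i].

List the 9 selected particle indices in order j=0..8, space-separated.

C = [1/8, 1/4, 7/24, 7/12, 2/3, 2/3, 11/12, 23/24, 1]
j=0: u_0=29/270 ∈ [0, 1/8) → index 0
j=1: u_1=59/270 ∈ [1/8, 1/4) → index 1
j=2: u_2=89/270 ∈ [7/24, 7/12) → index 3
j=3: u_3=119/270 ∈ [7/24, 7/12) → index 3
j=4: u_4=149/270 ∈ [7/24, 7/12) → index 3
j=5: u_5=179/270 ∈ [7/12, 2/3) → index 4
j=6: u_6=209/270 ∈ [2/3, 11/12) → index 6
j=7: u_7=239/270 ∈ [2/3, 11/12) → index 6
j=8: u_8=269/270 ∈ [23/24, 1) → index 8

0 1 3 3 3 4 6 6 8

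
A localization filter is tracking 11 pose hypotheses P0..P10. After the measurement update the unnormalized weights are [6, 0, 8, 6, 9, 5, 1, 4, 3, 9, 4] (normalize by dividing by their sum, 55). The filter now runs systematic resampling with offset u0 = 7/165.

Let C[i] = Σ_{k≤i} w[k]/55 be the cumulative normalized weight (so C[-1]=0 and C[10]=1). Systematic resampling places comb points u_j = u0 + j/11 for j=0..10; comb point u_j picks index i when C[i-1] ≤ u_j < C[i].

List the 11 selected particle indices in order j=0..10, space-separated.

C = [6/55, 6/55, 14/55, 4/11, 29/55, 34/55, 7/11, 39/55, 42/55, 51/55, 1]
j=0: u_0=7/165 ∈ [0, 6/55) → index 0
j=1: u_1=2/15 ∈ [6/55, 14/55) → index 2
j=2: u_2=37/165 ∈ [6/55, 14/55) → index 2
j=3: u_3=52/165 ∈ [14/55, 4/11) → index 3
j=4: u_4=67/165 ∈ [4/11, 29/55) → index 4
j=5: u_5=82/165 ∈ [4/11, 29/55) → index 4
j=6: u_6=97/165 ∈ [29/55, 34/55) → index 5
j=7: u_7=112/165 ∈ [7/11, 39/55) → index 7
j=8: u_8=127/165 ∈ [42/55, 51/55) → index 9
j=9: u_9=142/165 ∈ [42/55, 51/55) → index 9
j=10: u_10=157/165 ∈ [51/55, 1) → index 10

0 2 2 3 4 4 5 7 9 9 10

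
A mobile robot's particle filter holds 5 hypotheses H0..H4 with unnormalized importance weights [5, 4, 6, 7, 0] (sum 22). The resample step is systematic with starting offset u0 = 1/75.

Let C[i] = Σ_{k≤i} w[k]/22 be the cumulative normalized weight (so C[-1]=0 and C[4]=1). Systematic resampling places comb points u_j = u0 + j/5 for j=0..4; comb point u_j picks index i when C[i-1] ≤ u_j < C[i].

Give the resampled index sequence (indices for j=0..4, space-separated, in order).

0 0 2 2 3

C = [5/22, 9/22, 15/22, 1, 1]
j=0: u_0=1/75 ∈ [0, 5/22) → index 0
j=1: u_1=16/75 ∈ [0, 5/22) → index 0
j=2: u_2=31/75 ∈ [9/22, 15/22) → index 2
j=3: u_3=46/75 ∈ [9/22, 15/22) → index 2
j=4: u_4=61/75 ∈ [15/22, 1) → index 3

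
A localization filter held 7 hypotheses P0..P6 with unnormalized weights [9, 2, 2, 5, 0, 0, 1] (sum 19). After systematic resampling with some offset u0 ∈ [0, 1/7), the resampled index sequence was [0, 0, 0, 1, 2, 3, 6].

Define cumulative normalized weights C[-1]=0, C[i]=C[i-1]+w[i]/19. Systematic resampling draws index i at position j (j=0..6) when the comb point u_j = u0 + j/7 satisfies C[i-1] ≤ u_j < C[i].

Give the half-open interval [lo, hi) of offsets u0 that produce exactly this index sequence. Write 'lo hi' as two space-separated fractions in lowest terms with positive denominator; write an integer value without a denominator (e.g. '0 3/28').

C = [9/19, 11/19, 13/19, 18/19, 18/19, 18/19, 1]
j=0 picked index 0: u0 ∈ [0, 9/19)
j=1 picked index 0: u0 ∈ [-1/7, 44/133)
j=2 picked index 0: u0 ∈ [-2/7, 25/133)
j=3 picked index 1: u0 ∈ [6/133, 20/133)
j=4 picked index 2: u0 ∈ [1/133, 15/133)
j=5 picked index 3: u0 ∈ [-4/133, 31/133)
j=6 picked index 6: u0 ∈ [12/133, 1/7)
intersection: [12/133, 15/133)

12/133 15/133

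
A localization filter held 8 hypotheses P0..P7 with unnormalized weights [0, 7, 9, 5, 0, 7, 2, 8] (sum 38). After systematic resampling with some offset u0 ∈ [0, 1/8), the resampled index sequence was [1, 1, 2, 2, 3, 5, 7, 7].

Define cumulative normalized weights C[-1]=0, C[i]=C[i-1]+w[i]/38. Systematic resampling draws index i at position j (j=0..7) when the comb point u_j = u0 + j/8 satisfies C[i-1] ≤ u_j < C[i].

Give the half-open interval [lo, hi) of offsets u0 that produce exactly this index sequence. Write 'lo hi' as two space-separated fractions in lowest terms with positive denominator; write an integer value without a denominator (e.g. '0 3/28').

C = [0, 7/38, 8/19, 21/38, 21/38, 14/19, 15/19, 1]
j=0 picked index 1: u0 ∈ [0, 7/38)
j=1 picked index 1: u0 ∈ [-1/8, 9/152)
j=2 picked index 2: u0 ∈ [-5/76, 13/76)
j=3 picked index 2: u0 ∈ [-29/152, 7/152)
j=4 picked index 3: u0 ∈ [-3/38, 1/19)
j=5 picked index 5: u0 ∈ [-11/152, 17/152)
j=6 picked index 7: u0 ∈ [3/76, 1/4)
j=7 picked index 7: u0 ∈ [-13/152, 1/8)
intersection: [3/76, 7/152)

3/76 7/152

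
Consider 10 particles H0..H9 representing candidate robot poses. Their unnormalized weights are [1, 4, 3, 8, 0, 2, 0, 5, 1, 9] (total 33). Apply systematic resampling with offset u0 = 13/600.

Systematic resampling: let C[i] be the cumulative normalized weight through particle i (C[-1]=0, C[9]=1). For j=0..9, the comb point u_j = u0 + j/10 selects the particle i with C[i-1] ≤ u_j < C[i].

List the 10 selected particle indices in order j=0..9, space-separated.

0 1 2 3 3 5 7 8 9 9

C = [1/33, 5/33, 8/33, 16/33, 16/33, 6/11, 6/11, 23/33, 8/11, 1]
j=0: u_0=13/600 ∈ [0, 1/33) → index 0
j=1: u_1=73/600 ∈ [1/33, 5/33) → index 1
j=2: u_2=133/600 ∈ [5/33, 8/33) → index 2
j=3: u_3=193/600 ∈ [8/33, 16/33) → index 3
j=4: u_4=253/600 ∈ [8/33, 16/33) → index 3
j=5: u_5=313/600 ∈ [16/33, 6/11) → index 5
j=6: u_6=373/600 ∈ [6/11, 23/33) → index 7
j=7: u_7=433/600 ∈ [23/33, 8/11) → index 8
j=8: u_8=493/600 ∈ [8/11, 1) → index 9
j=9: u_9=553/600 ∈ [8/11, 1) → index 9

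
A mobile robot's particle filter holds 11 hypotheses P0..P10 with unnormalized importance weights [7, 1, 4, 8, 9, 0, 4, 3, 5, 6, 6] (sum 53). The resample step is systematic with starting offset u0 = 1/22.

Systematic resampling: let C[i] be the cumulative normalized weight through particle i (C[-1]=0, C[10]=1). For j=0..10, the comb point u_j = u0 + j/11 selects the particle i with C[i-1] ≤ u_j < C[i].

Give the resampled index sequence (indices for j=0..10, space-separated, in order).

C = [7/53, 8/53, 12/53, 20/53, 29/53, 29/53, 33/53, 36/53, 41/53, 47/53, 1]
j=0: u_0=1/22 ∈ [0, 7/53) → index 0
j=1: u_1=3/22 ∈ [7/53, 8/53) → index 1
j=2: u_2=5/22 ∈ [12/53, 20/53) → index 3
j=3: u_3=7/22 ∈ [12/53, 20/53) → index 3
j=4: u_4=9/22 ∈ [20/53, 29/53) → index 4
j=5: u_5=1/2 ∈ [20/53, 29/53) → index 4
j=6: u_6=13/22 ∈ [29/53, 33/53) → index 6
j=7: u_7=15/22 ∈ [36/53, 41/53) → index 8
j=8: u_8=17/22 ∈ [36/53, 41/53) → index 8
j=9: u_9=19/22 ∈ [41/53, 47/53) → index 9
j=10: u_10=21/22 ∈ [47/53, 1) → index 10

0 1 3 3 4 4 6 8 8 9 10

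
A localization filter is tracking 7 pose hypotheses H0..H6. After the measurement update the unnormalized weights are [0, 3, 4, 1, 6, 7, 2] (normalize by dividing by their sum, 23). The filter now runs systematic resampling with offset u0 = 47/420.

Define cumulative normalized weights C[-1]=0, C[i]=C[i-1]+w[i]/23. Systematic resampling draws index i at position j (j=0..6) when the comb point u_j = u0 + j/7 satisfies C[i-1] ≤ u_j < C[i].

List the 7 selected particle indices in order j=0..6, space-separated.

1 2 4 4 5 5 6

C = [0, 3/23, 7/23, 8/23, 14/23, 21/23, 1]
j=0: u_0=47/420 ∈ [0, 3/23) → index 1
j=1: u_1=107/420 ∈ [3/23, 7/23) → index 2
j=2: u_2=167/420 ∈ [8/23, 14/23) → index 4
j=3: u_3=227/420 ∈ [8/23, 14/23) → index 4
j=4: u_4=41/60 ∈ [14/23, 21/23) → index 5
j=5: u_5=347/420 ∈ [14/23, 21/23) → index 5
j=6: u_6=407/420 ∈ [21/23, 1) → index 6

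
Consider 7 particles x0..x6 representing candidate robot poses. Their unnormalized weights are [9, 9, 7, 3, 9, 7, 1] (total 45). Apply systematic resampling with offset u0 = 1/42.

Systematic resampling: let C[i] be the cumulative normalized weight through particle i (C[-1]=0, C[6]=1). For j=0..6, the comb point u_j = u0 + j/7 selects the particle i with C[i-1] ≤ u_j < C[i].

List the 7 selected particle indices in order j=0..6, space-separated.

0 0 1 2 3 4 5

C = [1/5, 2/5, 5/9, 28/45, 37/45, 44/45, 1]
j=0: u_0=1/42 ∈ [0, 1/5) → index 0
j=1: u_1=1/6 ∈ [0, 1/5) → index 0
j=2: u_2=13/42 ∈ [1/5, 2/5) → index 1
j=3: u_3=19/42 ∈ [2/5, 5/9) → index 2
j=4: u_4=25/42 ∈ [5/9, 28/45) → index 3
j=5: u_5=31/42 ∈ [28/45, 37/45) → index 4
j=6: u_6=37/42 ∈ [37/45, 44/45) → index 5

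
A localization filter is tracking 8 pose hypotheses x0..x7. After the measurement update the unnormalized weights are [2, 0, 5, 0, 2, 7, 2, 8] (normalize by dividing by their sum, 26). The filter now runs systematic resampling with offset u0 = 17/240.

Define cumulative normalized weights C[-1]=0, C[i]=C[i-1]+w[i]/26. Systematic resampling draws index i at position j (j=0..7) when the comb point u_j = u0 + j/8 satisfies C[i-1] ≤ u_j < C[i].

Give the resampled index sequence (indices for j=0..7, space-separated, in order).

0 2 4 5 5 7 7 7

C = [1/13, 1/13, 7/26, 7/26, 9/26, 8/13, 9/13, 1]
j=0: u_0=17/240 ∈ [0, 1/13) → index 0
j=1: u_1=47/240 ∈ [1/13, 7/26) → index 2
j=2: u_2=77/240 ∈ [7/26, 9/26) → index 4
j=3: u_3=107/240 ∈ [9/26, 8/13) → index 5
j=4: u_4=137/240 ∈ [9/26, 8/13) → index 5
j=5: u_5=167/240 ∈ [9/13, 1) → index 7
j=6: u_6=197/240 ∈ [9/13, 1) → index 7
j=7: u_7=227/240 ∈ [9/13, 1) → index 7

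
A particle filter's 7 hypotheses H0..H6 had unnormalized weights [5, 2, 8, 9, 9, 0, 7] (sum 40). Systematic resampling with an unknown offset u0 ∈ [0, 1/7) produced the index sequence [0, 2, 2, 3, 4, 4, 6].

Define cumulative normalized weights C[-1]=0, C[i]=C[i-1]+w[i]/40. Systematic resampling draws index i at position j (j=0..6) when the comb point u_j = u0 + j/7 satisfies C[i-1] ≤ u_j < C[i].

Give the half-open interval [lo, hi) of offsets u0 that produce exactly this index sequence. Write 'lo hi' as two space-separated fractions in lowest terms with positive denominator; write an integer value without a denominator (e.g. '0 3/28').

C = [1/8, 7/40, 3/8, 3/5, 33/40, 33/40, 1]
j=0 picked index 0: u0 ∈ [0, 1/8)
j=1 picked index 2: u0 ∈ [9/280, 13/56)
j=2 picked index 2: u0 ∈ [-31/280, 5/56)
j=3 picked index 3: u0 ∈ [-3/56, 6/35)
j=4 picked index 4: u0 ∈ [1/35, 71/280)
j=5 picked index 4: u0 ∈ [-4/35, 31/280)
j=6 picked index 6: u0 ∈ [-9/280, 1/7)
intersection: [9/280, 5/56)

9/280 5/56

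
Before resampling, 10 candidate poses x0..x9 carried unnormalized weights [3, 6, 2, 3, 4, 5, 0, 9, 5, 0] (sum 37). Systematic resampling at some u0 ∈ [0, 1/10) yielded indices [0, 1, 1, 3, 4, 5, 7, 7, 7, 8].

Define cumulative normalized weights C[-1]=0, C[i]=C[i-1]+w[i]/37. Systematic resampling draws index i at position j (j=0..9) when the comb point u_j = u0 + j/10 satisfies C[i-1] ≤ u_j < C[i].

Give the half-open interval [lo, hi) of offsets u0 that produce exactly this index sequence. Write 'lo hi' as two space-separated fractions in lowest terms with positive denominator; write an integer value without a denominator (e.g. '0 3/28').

4/185 8/185

C = [3/37, 9/37, 11/37, 14/37, 18/37, 23/37, 23/37, 32/37, 1, 1]
j=0 picked index 0: u0 ∈ [0, 3/37)
j=1 picked index 1: u0 ∈ [-7/370, 53/370)
j=2 picked index 1: u0 ∈ [-22/185, 8/185)
j=3 picked index 3: u0 ∈ [-1/370, 29/370)
j=4 picked index 4: u0 ∈ [-4/185, 16/185)
j=5 picked index 5: u0 ∈ [-1/74, 9/74)
j=6 picked index 7: u0 ∈ [4/185, 49/185)
j=7 picked index 7: u0 ∈ [-29/370, 61/370)
j=8 picked index 7: u0 ∈ [-33/185, 12/185)
j=9 picked index 8: u0 ∈ [-13/370, 1/10)
intersection: [4/185, 8/185)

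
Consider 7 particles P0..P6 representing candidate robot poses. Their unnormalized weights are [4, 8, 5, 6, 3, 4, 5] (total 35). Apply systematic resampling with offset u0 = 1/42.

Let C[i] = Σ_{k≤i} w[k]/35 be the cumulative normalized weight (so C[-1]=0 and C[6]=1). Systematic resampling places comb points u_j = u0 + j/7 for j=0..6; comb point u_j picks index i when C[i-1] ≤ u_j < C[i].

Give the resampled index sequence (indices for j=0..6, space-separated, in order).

C = [4/35, 12/35, 17/35, 23/35, 26/35, 6/7, 1]
j=0: u_0=1/42 ∈ [0, 4/35) → index 0
j=1: u_1=1/6 ∈ [4/35, 12/35) → index 1
j=2: u_2=13/42 ∈ [4/35, 12/35) → index 1
j=3: u_3=19/42 ∈ [12/35, 17/35) → index 2
j=4: u_4=25/42 ∈ [17/35, 23/35) → index 3
j=5: u_5=31/42 ∈ [23/35, 26/35) → index 4
j=6: u_6=37/42 ∈ [6/7, 1) → index 6

0 1 1 2 3 4 6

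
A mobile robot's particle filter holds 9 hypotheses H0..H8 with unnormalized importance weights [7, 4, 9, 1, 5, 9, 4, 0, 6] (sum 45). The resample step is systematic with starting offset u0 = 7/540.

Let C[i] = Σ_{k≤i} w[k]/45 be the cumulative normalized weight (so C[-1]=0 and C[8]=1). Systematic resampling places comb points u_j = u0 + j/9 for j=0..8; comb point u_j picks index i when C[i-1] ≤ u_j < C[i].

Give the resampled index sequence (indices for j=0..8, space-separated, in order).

C = [7/45, 11/45, 4/9, 7/15, 26/45, 7/9, 13/15, 13/15, 1]
j=0: u_0=7/540 ∈ [0, 7/45) → index 0
j=1: u_1=67/540 ∈ [0, 7/45) → index 0
j=2: u_2=127/540 ∈ [7/45, 11/45) → index 1
j=3: u_3=187/540 ∈ [11/45, 4/9) → index 2
j=4: u_4=247/540 ∈ [4/9, 7/15) → index 3
j=5: u_5=307/540 ∈ [7/15, 26/45) → index 4
j=6: u_6=367/540 ∈ [26/45, 7/9) → index 5
j=7: u_7=427/540 ∈ [7/9, 13/15) → index 6
j=8: u_8=487/540 ∈ [13/15, 1) → index 8

0 0 1 2 3 4 5 6 8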